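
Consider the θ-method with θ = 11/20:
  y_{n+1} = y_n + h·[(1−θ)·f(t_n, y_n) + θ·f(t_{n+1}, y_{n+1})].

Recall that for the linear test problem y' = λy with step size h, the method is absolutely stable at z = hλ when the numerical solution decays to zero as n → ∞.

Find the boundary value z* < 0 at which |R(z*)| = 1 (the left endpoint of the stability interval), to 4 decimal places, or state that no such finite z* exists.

Set f=λy, z=hλ:
  y_{n+1} = y_n + z·[9/20·y_n + 11/20·y_{n+1}] ⇒ (1 − 11/20z)y_{n+1} = (1 + 9/20z)y_n
  so R(z) = (1 + 9/20z)/(1 − 11/20z).

Solve |R(x)|<1 on ℝ⁻.
x=-1.6: |R|=0.1489
x=-2: |R|=0.0476
x=-10: |R|=0.5385
x=-100: |R|=0.7857
θ=11/20≥1/2 ⇒ |1+9/20x|<|1−11/20x| ∀x<0 ⇒ interval (−∞,0).

interval (−∞, 0).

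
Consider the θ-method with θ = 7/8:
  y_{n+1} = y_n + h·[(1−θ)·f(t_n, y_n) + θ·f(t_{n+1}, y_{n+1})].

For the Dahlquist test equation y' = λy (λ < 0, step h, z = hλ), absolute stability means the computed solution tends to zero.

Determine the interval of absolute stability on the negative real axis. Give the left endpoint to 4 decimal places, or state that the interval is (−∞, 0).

Set f=λy, z=hλ:
  y_{n+1} = y_n + z·[1/8·y_n + 7/8·y_{n+1}] ⇒ (1 − 7/8z)y_{n+1} = (1 + 1/8z)y_n
  R(z) = (1 + 1/8z)/(1 − 7/8z).

Find x<0 with |R(x)|<1.
x=-1.8: |R|=0.3010
x=-2: |R|=0.2727
x=-10: |R|=0.0256
x=-100: |R|=0.1299
θ=7/8≥1/2 ⇒ |1+1/8x|<|1−7/8x| ∀x<0 ⇒ interval (−∞,0).

unbounded; (−∞, 0).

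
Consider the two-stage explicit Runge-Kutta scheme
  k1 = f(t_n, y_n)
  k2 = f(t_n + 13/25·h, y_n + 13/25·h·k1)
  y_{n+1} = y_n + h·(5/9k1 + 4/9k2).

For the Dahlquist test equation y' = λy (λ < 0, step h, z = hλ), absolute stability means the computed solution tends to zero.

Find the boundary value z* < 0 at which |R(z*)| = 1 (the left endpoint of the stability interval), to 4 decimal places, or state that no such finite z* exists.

On y'=λy, z=hλ:
  k1=λy_n ⇒ h·k1=z·y_n;  k2=λ(1+13/25z)y_n ⇒ h·k2=z(1+13/25z)y_n
  y_{n+1}/y_n = 1 + 5/9z + 4/9z(1+13/25z) = 1 + z + 52/225z²
  so R(z) = 1 + z + 52/225z².

Need |R(x)|<1, x<0.
x=-1.32: |R|=0.0827
R=1: x+52/225x²=0 ⇒ x=−225/52=-4.3269; min R=1−1/(4·52/225)=-0.0817>−1
Confirm numerically:
  x=-4.267: |R|=0.94091 <1
  x=-3.484: |R|=0.32129 <1
  x=-3.307: |R|=0.22049 <1
  x=-4.906: |R|=1.65658 >1
  x=-4.361: |R|=1.03435 >1
Stable set (-4.3269, 0).

z* = -4.3269.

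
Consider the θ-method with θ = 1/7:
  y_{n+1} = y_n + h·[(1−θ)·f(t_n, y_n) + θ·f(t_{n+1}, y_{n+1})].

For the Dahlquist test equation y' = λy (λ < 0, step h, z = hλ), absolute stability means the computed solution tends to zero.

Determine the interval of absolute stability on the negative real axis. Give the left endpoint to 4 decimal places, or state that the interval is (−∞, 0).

(-2.8000, 0).

Set f=λy, z=hλ:
  y_{n+1} = y_n + z·[6/7·y_n + 1/7·y_{n+1}] ⇒ (1 − 1/7z)y_{n+1} = (1 + 6/7z)y_n
  Hence R(z) = (1 + 6/7z)/(1 − 1/7z).

Solve |R(x)|<1 on ℝ⁻.
x=-1.2: |R|=0.0244
R=−1: 1+6/7x = −1+1/7x ⇒ -5/7x=2 ⇒ x=2/(-5/7)=-2.8000
Confirm numerically:
  x=-1.684: |R|=0.35744 <1
  x=-1.544: |R|=0.26498 <1
  x=-1.203: |R|=0.02658 <1
  x=-1.125: |R|=0.03077 <1
  x=-3.290: |R|=1.23810 >1
  x=-3.081: |R|=1.13937 >1
  x=-3.043: |R|=1.12098 >1
So |R|<1 on (-2.8000, 0).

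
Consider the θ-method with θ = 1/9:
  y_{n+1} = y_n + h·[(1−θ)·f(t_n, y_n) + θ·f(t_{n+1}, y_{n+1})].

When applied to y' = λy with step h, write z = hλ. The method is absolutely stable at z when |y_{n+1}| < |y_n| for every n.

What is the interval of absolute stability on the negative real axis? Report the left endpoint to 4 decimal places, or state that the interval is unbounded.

With y'=λy (z=hλ):
  y_{n+1} = y_n + z·[8/9·y_n + 1/9·y_{n+1}] ⇒ (1 − 1/9z)y_{n+1} = (1 + 8/9z)y_n
  so R(z) = (1 + 8/9z)/(1 − 1/9z).

Find x<0 with |R(x)|<1.
x=-1.51: |R|=0.2931
R=−1: 1+8/9x = −1+1/9x ⇒ -7/9x=2 ⇒ x=2/(-7/9)=-2.5714
Confirm numerically:
  x=-2.534: |R|=0.97728 <1
  x=-2.513: |R|=0.96447 <1
  x=-1.366: |R|=0.18599 <1
  x=-3.009: |R|=1.25506 >1
  x=-2.655: |R|=1.05019 >1
  x=-2.623: |R|=1.03106 >1
So |R|<1 on (-2.5714, 0).

(-2.5714, 0).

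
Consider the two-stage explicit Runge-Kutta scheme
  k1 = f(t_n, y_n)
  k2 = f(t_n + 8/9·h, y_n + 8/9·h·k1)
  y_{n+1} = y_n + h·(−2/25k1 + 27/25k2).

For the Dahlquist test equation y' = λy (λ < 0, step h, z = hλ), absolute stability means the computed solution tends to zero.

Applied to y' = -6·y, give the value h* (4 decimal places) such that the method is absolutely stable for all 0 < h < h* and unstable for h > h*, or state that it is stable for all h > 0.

On y'=λy, z=hλ:
  k1=λy_n ⇒ h·k1=z·y_n;  k2=λ(1+8/9z)y_n ⇒ h·k2=z(1+8/9z)y_n
  y_{n+1}/y_n = 1 − 2/25z + 27/25z(1+8/9z) = 1 + z + 24/25z²
  ⇒ R(z) = 1 + z + 24/25z².

Solve |R(x)|<1 on ℝ⁻.
x=-0.88: |R|=0.8634
R=1: x+24/25x²=0 ⇒ x=−25/24=-1.0417; min R=1−1/(4·24/25)=0.7396>−1
Confirm numerically:
  x=-0.869: |R|=0.85595 <1
  x=-0.804: |R|=0.81656 <1
  x=-0.684: |R|=0.76514 <1
  x=-0.615: |R|=0.74810 <1
  x=-1.613: |R|=1.88470 >1
  x=-1.608: |R|=1.87424 >1
Stable set (-1.0417, 0).

(-1.0417,0); λ=-6 ⇒ h* = (25/24)/6 = 0.1736.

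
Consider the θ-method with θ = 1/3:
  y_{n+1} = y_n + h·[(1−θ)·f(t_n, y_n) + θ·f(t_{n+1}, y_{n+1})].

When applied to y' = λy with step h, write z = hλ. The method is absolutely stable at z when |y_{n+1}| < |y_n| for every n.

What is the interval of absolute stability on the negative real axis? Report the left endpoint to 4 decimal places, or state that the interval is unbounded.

With y'=λy (z=hλ):
  y_{n+1} = y_n + z·[2/3·y_n + 1/3·y_{n+1}] ⇒ (1 − 1/3z)y_{n+1} = (1 + 2/3z)y_n
  Hence R(z) = (1 + 2/3z)/(1 − 1/3z).

Boundary: |R(x)|=1, x<0.
x=-0.61: |R|=0.4931
R=−1: 1+2/3x = −1+1/3x ⇒ -1/3x=2 ⇒ x=2/(-1/3)=-6.0000
Confirm numerically:
  x=-4.347: |R|=0.77501 <1
  x=-3.229: |R|=0.55515 <1
  x=-3.089: |R|=0.52192 <1
  x=-6.338: |R|=1.03620 >1
  x=-6.101: |R|=1.01110 >1
Interval (-6.0000, 0).

(-6.0000, 0).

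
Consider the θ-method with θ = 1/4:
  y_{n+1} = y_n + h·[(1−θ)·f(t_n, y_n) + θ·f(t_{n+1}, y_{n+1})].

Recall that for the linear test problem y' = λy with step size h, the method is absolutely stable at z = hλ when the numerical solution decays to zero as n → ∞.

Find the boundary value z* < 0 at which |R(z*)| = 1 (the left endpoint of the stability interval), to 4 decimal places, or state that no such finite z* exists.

On y'=λy, z=hλ:
  y_{n+1} = y_n + z·[3/4·y_n + 1/4·y_{n+1}] ⇒ (1 − 1/4z)y_{n+1} = (1 + 3/4z)y_n
  R(z) = (1 + 3/4z)/(1 − 1/4z).

Boundary: |R(x)|=1, x<0.
x=-1.58: |R|=0.1326
R=−1: 1+3/4x = −1+1/4x ⇒ -1/2x=2 ⇒ x=2/(-1/2)=-4.0000
Confirm numerically:
  x=-3.539: |R|=0.87770 <1
  x=-3.508: |R|=0.86894 <1
  x=-3.424: |R|=0.84483 <1
  x=-2.066: |R|=0.36235 <1
  x=-4.360: |R|=1.08612 >1
  x=-4.282: |R|=1.06810 >1
  x=-4.028: |R|=1.00698 >1
So |R|<1 on (-4.0000, 0).

z* = -4.0000.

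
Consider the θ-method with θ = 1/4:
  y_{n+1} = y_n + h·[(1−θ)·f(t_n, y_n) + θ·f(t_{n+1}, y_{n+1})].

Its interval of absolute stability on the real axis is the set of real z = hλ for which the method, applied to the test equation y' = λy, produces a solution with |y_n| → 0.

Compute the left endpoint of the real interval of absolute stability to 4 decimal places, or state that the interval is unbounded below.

z* = -4.0000.

On y'=λy, z=hλ:
  y_{n+1} = y_n + z·[3/4·y_n + 1/4·y_{n+1}] ⇒ (1 − 1/4z)y_{n+1} = (1 + 3/4z)y_n
  so R(z) = (1 + 3/4z)/(1 − 1/4z).

Find x<0 with |R(x)|<1.
x=-0.78: |R|=0.3473
R=−1: 1+3/4x = −1+1/4x ⇒ -1/2x=2 ⇒ x=2/(-1/2)=-4.0000
Confirm numerically:
  x=-3.458: |R|=0.85465 <1
  x=-3.322: |R|=0.81480 <1
  x=-2.393: |R|=0.49726 <1
  x=-2.169: |R|=0.40639 <1
  x=-4.296: |R|=1.07136 >1
  x=-4.074: |R|=1.01833 >1
Interval (-4.0000, 0).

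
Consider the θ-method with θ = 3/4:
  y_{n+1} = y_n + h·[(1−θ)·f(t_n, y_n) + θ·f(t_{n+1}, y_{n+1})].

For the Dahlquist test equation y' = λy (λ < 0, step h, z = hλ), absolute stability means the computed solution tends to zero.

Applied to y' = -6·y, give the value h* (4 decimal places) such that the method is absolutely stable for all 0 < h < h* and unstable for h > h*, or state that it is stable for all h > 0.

On y'=λy, z=hλ:
  y_{n+1} = y_n + z·[1/4·y_n + 3/4·y_{n+1}] ⇒ (1 − 3/4z)y_{n+1} = (1 + 1/4z)y_n
  R(z) = (1 + 1/4z)/(1 − 3/4z).

Solve |R(x)|<1 on ℝ⁻.
x=-1.2: |R|=0.3684
x=-2: |R|=0.2000
x=-10: |R|=0.1765
x=-100: |R|=0.3158
θ=3/4≥1/2 ⇒ |1+1/4x|<|1−3/4x| ∀x<0 ⇒ interval (−∞,0).

unbounded; (−∞, 0). Any h>0 works for λ=-6.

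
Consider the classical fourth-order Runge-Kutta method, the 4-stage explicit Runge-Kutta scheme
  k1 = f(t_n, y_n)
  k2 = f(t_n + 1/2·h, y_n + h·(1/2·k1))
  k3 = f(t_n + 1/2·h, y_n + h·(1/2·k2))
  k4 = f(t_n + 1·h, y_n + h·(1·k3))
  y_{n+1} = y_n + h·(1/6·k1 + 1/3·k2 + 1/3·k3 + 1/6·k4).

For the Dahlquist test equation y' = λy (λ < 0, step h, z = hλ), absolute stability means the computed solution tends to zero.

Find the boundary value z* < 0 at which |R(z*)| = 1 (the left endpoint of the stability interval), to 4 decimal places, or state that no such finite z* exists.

z* = -2.7853.

On y'=λy, z=hλ:
  order 4, 4-stage ⇒ R(z)=1+z+z^2/2+z^3/6+z^4/24
  (e.g. R(-0.9)=0.41084, |R|=0.41084)

Boundary: |R(x)|=1, x<0.
x=-0.9: |R|=0.4108
|R(-2.51)|=0.6583 |R(-2.44)|=0.5926 |R(-1.11)|=0.3414
Bisect:
  x_lo=-3.0885 |R|=1.5620  x_hi=-0.2706 |R|=0.7630
  mid=-1.67953 |R|=0.27281 →hi
  mid=-2.38401 |R|=0.54541 →hi
  mid=-2.73625 |R|=0.92855 →hi
  mid=-2.91237 |R|=1.20912 →lo
  mid=-2.82431 |R|=1.06044 →lo
  mid=-2.78028 |R|=0.99247 →hi
  mid=-2.80230 |R|=1.02594 →lo
  ...
  [-2.78544,-2.78527] ⇒ x*=-2.7853
Stable set (-2.7853, 0).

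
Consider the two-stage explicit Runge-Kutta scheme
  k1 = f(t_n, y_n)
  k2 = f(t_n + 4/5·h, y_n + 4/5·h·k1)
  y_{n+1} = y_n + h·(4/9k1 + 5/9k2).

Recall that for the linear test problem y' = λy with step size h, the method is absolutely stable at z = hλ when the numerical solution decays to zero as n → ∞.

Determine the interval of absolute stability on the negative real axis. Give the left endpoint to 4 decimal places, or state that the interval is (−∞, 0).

With y'=λy (z=hλ):
  k1=λy_n ⇒ h·k1=z·y_n;  k2=λ(1+4/5z)y_n ⇒ h·k2=z(1+4/5z)y_n
  y_{n+1}/y_n = 1 + 4/9z + 5/9z(1+4/5z) = 1 + z + 4/9z²
  Hence R(z) = 1 + z + 4/9z².

Need |R(x)|<1, x<0.
x=-1.07: |R|=0.4388
R=1: x+4/9x²=0 ⇒ x=−9/4=-2.2500; min R=1−1/(4·4/9)=0.4375>−1
Confirm numerically:
  x=-1.660: |R|=0.56471 <1
  x=-1.548: |R|=0.51702 <1
  x=-1.016: |R|=0.44278 <1
  x=-0.929: |R|=0.45457 <1
  x=-2.820: |R|=1.71440 >1
  x=-2.696: |R|=1.53441 >1
Interval (-2.2500, 0).

z∈(-2.2500,0).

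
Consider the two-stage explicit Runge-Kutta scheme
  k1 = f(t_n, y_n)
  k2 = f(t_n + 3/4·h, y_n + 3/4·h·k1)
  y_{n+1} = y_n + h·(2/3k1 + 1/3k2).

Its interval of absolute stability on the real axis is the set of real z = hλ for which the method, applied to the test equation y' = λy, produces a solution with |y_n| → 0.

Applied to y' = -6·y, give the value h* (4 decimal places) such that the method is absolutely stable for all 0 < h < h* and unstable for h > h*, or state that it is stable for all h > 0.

(-4.0000,0); λ=-6 ⇒ h* = (4)/6 = 0.6667.

Set f=λy, z=hλ:
  k1=λy_n ⇒ h·k1=z·y_n;  k2=λ(1+3/4z)y_n ⇒ h·k2=z(1+3/4z)y_n
  y_{n+1}/y_n = 1 + 2/3z + 1/3z(1+3/4z) = 1 + z + 1/4z²
  R(z) = 1 + z + 1/4z².

Solve |R(x)|<1 on ℝ⁻.
x=-1.21: |R|=0.1560
R=1: x+1/4x²=0 ⇒ x=−4=-4.0000; min R=1−1/(4·1/4)=0.0000>−1
Confirm numerically:
  x=-3.305: |R|=0.42576 <1
  x=-3.155: |R|=0.33351 <1
  x=-2.929: |R|=0.21576 <1
  x=-4.526: |R|=1.59517 >1
  x=-4.164: |R|=1.17072 >1
Interval (-4.0000, 0).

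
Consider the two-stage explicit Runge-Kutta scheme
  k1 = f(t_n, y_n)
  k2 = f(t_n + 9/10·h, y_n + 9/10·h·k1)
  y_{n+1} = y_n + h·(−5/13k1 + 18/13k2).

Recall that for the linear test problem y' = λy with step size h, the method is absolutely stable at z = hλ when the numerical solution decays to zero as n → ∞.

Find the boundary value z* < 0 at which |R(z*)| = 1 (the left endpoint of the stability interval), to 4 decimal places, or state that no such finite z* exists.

Set f=λy, z=hλ:
  k1=λy_n ⇒ h·k1=z·y_n;  k2=λ(1+9/10z)y_n ⇒ h·k2=z(1+9/10z)y_n
  y_{n+1}/y_n = 1 − 5/13z + 18/13z(1+9/10z) = 1 + z + 81/65z²
  Hence R(z) = 1 + z + 81/65z².

Need |R(x)|<1, x<0.
x=-1.52: |R|=2.3591
R=1: x+81/65x²=0 ⇒ x=−65/81=-0.8025; min R=1−1/(4·81/65)=0.7994>−1
Confirm numerically:
  x=-0.761: |R|=0.96067 <1
  x=-0.711: |R|=0.91896 <1
  x=-0.473: |R|=0.80580 <1
  x=-1.396: |R|=2.03252 >1
  x=-1.341: |R|=1.89993 >1
Stable set (-0.8025, 0).

z* = -0.8025.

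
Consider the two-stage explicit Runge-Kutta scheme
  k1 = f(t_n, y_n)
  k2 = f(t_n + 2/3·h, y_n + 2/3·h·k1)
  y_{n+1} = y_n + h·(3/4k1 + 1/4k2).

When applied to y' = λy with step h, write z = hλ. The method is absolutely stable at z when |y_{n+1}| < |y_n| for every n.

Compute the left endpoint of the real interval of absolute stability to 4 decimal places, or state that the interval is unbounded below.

left endpoint -6.0000.

Set f=λy, z=hλ:
  k1=λy_n ⇒ h·k1=z·y_n;  k2=λ(1+2/3z)y_n ⇒ h·k2=z(1+2/3z)y_n
  y_{n+1}/y_n = 1 + 3/4z + 1/4z(1+2/3z) = 1 + z + 1/6z²
  R(z) = 1 + z + 1/6z².

Solve |R(x)|<1 on ℝ⁻.
x=-0.53: |R|=0.5168
R=1: x+1/6x²=0 ⇒ x=−6=-6.0000; min R=1−1/(4·1/6)=-0.5000>−1
Confirm numerically:
  x=-4.450: |R|=0.14958 <1
  x=-3.452: |R|=0.46595 <1
  x=-3.217: |R|=0.49215 <1
  x=-3.096: |R|=0.49846 <1
  x=-6.534: |R|=1.58153 >1
  x=-6.458: |R|=1.49296 >1
Stable set (-6.0000, 0).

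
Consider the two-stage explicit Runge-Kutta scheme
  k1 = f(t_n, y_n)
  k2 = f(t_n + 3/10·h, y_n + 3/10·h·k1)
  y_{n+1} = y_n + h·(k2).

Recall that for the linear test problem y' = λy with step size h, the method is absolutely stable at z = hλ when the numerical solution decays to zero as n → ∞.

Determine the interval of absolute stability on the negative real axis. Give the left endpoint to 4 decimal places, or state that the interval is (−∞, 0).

Set f=λy, z=hλ:
  k1=λy_n ⇒ h·k1=z·y_n;  k2=λ(1+3/10z)y_n ⇒ h·k2=z(1+3/10z)y_n
  y_{n+1}/y_n = 1 + z(1+3/10z) = 1 + z + 3/10z²
  R(z) = 1 + z + 3/10z².

Boundary: |R(x)|=1, x<0.
x=-0.77: |R|=0.4079
R=1: x+3/10x²=0 ⇒ x=−10/3=-3.3333; min R=1−1/(4·3/10)=0.1667>−1
Confirm numerically:
  x=-3.199: |R|=0.87108 <1
  x=-3.113: |R|=0.79423 <1
  x=-2.183: |R|=0.24665 <1
  x=-1.997: |R|=0.19940 <1
  x=-3.904: |R|=1.66836 >1
  x=-3.451: |R|=1.12182 >1
Interval (-3.3333, 0).

z∈(-3.3333,0).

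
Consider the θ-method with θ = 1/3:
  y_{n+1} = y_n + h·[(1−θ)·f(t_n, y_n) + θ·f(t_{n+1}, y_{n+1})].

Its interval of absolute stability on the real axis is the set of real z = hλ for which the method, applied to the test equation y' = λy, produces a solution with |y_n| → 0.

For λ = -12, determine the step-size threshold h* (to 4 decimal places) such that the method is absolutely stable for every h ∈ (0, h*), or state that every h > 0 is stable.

Set f=λy, z=hλ:
  y_{n+1} = y_n + z·[2/3·y_n + 1/3·y_{n+1}] ⇒ (1 − 1/3z)y_{n+1} = (1 + 2/3z)y_n
  R(z) = (1 + 2/3z)/(1 − 1/3z).

Need |R(x)|<1, x<0.
x=-1.35: |R|=0.0690
R=−1: 1+2/3x = −1+1/3x ⇒ -1/3x=2 ⇒ x=2/(-1/3)=-6.0000
Confirm numerically:
  x=-5.438: |R|=0.93340 <1
  x=-4.847: |R|=0.85306 <1
  x=-4.461: |R|=0.79373 <1
  x=-6.386: |R|=1.04113 >1
  x=-6.137: |R|=1.01499 >1
So |R|<1 on (-6.0000, 0).

(-6.0000,0); λ=-12 ⇒ h* = (6)/12 = 0.5000.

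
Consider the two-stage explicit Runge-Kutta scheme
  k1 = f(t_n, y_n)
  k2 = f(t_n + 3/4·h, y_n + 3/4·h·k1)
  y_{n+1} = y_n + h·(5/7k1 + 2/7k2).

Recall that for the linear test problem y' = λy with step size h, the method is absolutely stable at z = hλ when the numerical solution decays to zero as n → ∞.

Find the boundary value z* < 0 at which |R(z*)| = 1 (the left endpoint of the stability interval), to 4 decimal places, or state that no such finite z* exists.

left endpoint -4.6667.

Set f=λy, z=hλ:
  k1=λy_n ⇒ h·k1=z·y_n;  k2=λ(1+3/4z)y_n ⇒ h·k2=z(1+3/4z)y_n
  y_{n+1}/y_n = 1 + 5/7z + 2/7z(1+3/4z) = 1 + z + 3/14z²
  R(z) = 1 + z + 3/14z².

Need |R(x)|<1, x<0.
x=-1.67: |R|=0.0724
R=1: x+3/14x²=0 ⇒ x=−14/3=-4.6667; min R=1−1/(4·3/14)=-0.1667>−1
Confirm numerically:
  x=-3.996: |R|=0.42572 <1
  x=-3.282: |R|=0.02618 <1
  x=-3.124: |R|=0.03271 <1
  x=-2.339: |R|=0.16666 <1
  x=-5.243: |R|=1.64751 >1
  x=-5.193: |R|=1.58570 >1
  x=-4.698: |R|=1.03154 >1
Interval (-4.6667, 0).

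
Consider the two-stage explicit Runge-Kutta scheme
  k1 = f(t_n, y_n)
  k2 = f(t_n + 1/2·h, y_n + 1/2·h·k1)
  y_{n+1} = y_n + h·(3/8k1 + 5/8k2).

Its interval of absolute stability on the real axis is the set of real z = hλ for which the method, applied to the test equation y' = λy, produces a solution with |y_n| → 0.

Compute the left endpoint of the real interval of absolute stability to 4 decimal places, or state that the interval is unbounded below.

Set f=λy, z=hλ:
  k1=λy_n ⇒ h·k1=z·y_n;  k2=λ(1+1/2z)y_n ⇒ h·k2=z(1+1/2z)y_n
  y_{n+1}/y_n = 1 + 3/8z + 5/8z(1+1/2z) = 1 + z + 5/16z²
  ⇒ R(z) = 1 + z + 5/16z².

Boundary: |R(x)|=1, x<0.
x=-1.7: |R|=0.2031
R=1: x+5/16x²=0 ⇒ x=−16/5=-3.2000; min R=1−1/(4·5/16)=0.2000>−1
Confirm numerically:
  x=-3.013: |R|=0.82393 <1
  x=-2.682: |R|=0.56585 <1
  x=-1.888: |R|=0.22592 <1
  x=-1.387: |R|=0.21418 <1
  x=-3.728: |R|=1.61512 >1
  x=-3.327: |R|=1.13204 >1
So |R|<1 on (-3.2000, 0).

z* = -3.2000.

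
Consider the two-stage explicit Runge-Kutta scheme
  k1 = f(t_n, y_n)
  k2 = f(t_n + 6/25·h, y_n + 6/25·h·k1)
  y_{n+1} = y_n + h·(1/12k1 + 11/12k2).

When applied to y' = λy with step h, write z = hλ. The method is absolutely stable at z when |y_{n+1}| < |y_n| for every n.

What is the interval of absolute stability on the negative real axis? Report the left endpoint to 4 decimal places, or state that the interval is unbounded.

z∈(-4.5455,0).

With y'=λy (z=hλ):
  k1=λy_n ⇒ h·k1=z·y_n;  k2=λ(1+6/25z)y_n ⇒ h·k2=z(1+6/25z)y_n
  y_{n+1}/y_n = 1 + 1/12z + 11/12z(1+6/25z) = 1 + z + 11/50z²
  so R(z) = 1 + z + 11/50z².

Solve |R(x)|<1 on ℝ⁻.
x=-1.79: |R|=0.0851
R=1: x+11/50x²=0 ⇒ x=−50/11=-4.5455; min R=1−1/(4·11/50)=-0.1364>−1
Confirm numerically:
  x=-4.270: |R|=0.74124 <1
  x=-3.931: |R|=0.46861 <1
  x=-3.275: |R|=0.08464 <1
  x=-2.962: |R|=0.03184 <1
  x=-4.965: |R|=1.45827 >1
  x=-4.615: |R|=1.07061 >1
Interval (-4.5455, 0).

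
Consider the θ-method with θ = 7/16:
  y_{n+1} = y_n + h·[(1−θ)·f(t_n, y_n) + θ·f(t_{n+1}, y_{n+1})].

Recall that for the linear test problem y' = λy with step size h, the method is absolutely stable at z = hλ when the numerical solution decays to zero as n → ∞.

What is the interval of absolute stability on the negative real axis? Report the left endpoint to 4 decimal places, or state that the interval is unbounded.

z∈(-16.0000,0).

With y'=λy (z=hλ):
  y_{n+1} = y_n + z·[9/16·y_n + 7/16·y_{n+1}] ⇒ (1 − 7/16z)y_{n+1} = (1 + 9/16z)y_n
  R(z) = (1 + 9/16z)/(1 − 7/16z).

Boundary: |R(x)|=1, x<0.
x=-0.72: |R|=0.4525
R=−1: 1+9/16x = −1+7/16x ⇒ -1/8x=2 ⇒ x=2/(-1/8)=-16.0000
Confirm numerically:
  x=-11.648: |R|=0.91076 <1
  x=-11.366: |R|=0.90302 <1
  x=-8.354: |R|=0.79468 <1
  x=-16.464: |R|=1.00707 >1
  x=-16.260: |R|=1.00401 >1
Interval (-16.0000, 0).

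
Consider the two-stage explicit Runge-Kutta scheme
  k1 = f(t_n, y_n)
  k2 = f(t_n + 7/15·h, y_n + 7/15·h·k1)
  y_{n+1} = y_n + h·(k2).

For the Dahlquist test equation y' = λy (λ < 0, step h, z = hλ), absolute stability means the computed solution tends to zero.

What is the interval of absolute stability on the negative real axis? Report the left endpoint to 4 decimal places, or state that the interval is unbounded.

With y'=λy (z=hλ):
  k1=λy_n ⇒ h·k1=z·y_n;  k2=λ(1+7/15z)y_n ⇒ h·k2=z(1+7/15z)y_n
  y_{n+1}/y_n = 1 + z(1+7/15z) = 1 + z + 7/15z²
  so R(z) = 1 + z + 7/15z².

Boundary: |R(x)|=1, x<0.
x=-0.72: |R|=0.5219
R=1: x+7/15x²=0 ⇒ x=−15/7=-2.1429; min R=1−1/(4·7/15)=0.4643>−1
Confirm numerically:
  x=-2.012: |R|=0.87713 <1
  x=-1.629: |R|=0.60937 <1
  x=-1.097: |R|=0.46459 <1
  x=-2.617: |R|=1.57905 >1
  x=-2.480: |R|=1.39019 >1
  x=-2.360: |R|=1.23915 >1
So |R|<1 on (-2.1429, 0).

(-2.1429, 0).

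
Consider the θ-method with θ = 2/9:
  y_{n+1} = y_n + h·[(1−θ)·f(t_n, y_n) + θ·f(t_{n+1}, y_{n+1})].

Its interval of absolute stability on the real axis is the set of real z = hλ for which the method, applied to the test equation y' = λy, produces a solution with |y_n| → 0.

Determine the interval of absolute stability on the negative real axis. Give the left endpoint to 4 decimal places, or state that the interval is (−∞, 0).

With y'=λy (z=hλ):
  y_{n+1} = y_n + z·[7/9·y_n + 2/9·y_{n+1}] ⇒ (1 − 2/9z)y_{n+1} = (1 + 7/9z)y_n
  ⇒ R(z) = (1 + 7/9z)/(1 − 2/9z).

Solve |R(x)|<1 on ℝ⁻.
x=-0.88: |R|=0.2639
R=−1: 1+7/9x = −1+2/9x ⇒ -5/9x=2 ⇒ x=2/(-5/9)=-3.6000
Confirm numerically:
  x=-3.509: |R|=0.97159 <1
  x=-2.904: |R|=0.76499 <1
  x=-1.546: |R|=0.15068 <1
  x=-3.787: |R|=1.05641 >1
  x=-3.759: |R|=1.04813 >1
So |R|<1 on (-3.6000, 0).

(-3.6000, 0).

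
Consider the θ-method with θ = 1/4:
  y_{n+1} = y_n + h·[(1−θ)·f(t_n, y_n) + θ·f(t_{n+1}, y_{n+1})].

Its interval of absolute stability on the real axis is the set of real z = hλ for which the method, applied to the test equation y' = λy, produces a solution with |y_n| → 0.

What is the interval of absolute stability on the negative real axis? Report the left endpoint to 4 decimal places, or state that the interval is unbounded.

z∈(-4.0000,0).

With y'=λy (z=hλ):
  y_{n+1} = y_n + z·[3/4·y_n + 1/4·y_{n+1}] ⇒ (1 − 1/4z)y_{n+1} = (1 + 3/4z)y_n
  Hence R(z) = (1 + 3/4z)/(1 − 1/4z).

Boundary: |R(x)|=1, x<0.
x=-1.49: |R|=0.0856
R=−1: 1+3/4x = −1+1/4x ⇒ -1/2x=2 ⇒ x=2/(-1/2)=-4.0000
Confirm numerically:
  x=-3.092: |R|=0.74394 <1
  x=-3.044: |R|=0.72856 <1
  x=-3.002: |R|=0.71494 <1
  x=-2.540: |R|=0.55352 <1
  x=-4.526: |R|=1.12339 >1
  x=-4.409: |R|=1.09728 >1
  x=-4.313: |R|=1.07530 >1
Stable set (-4.0000, 0).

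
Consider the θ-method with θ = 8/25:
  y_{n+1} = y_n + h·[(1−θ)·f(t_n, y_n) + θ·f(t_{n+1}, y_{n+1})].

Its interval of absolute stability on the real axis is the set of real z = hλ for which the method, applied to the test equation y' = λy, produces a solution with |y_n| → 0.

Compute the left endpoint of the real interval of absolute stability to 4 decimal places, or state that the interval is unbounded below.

On y'=λy, z=hλ:
  y_{n+1} = y_n + z·[17/25·y_n + 8/25·y_{n+1}] ⇒ (1 − 8/25z)y_{n+1} = (1 + 17/25z)y_n
  Hence R(z) = (1 + 17/25z)/(1 − 8/25z).

Find x<0 with |R(x)|<1.
x=-1.07: |R|=0.2029
R=−1: 1+17/25x = −1+8/25x ⇒ -9/25x=2 ⇒ x=2/(-9/25)=-5.5556
Confirm numerically:
  x=-5.490: |R|=0.99144 <1
  x=-5.168: |R|=0.94743 <1
  x=-3.920: |R|=0.73882 <1
  x=-3.056: |R|=0.54506 <1
  x=-6.130: |R|=1.06983 >1
  x=-6.006: |R|=1.05550 >1
  x=-5.635: |R|=1.01020 >1
So |R|<1 on (-5.5556, 0).

z* = -5.5556.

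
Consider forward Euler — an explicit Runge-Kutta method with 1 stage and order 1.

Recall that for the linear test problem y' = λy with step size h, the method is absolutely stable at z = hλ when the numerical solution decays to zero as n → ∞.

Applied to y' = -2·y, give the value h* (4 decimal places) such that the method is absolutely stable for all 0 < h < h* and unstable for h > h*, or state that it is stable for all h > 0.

On y'=λy, z=hλ:
  order 1, 1-stage ⇒ R(z)=1+z
  (e.g. R(-0.41)=0.59000, |R|=0.59000)

Find x<0 with |R(x)|<1.
x=-0.41: |R|=0.5900
|R(-2.17)|=1.1700 |R(-2.06)|=1.0600 |R(-0.87)|=0.1300
Bisect:
  x_lo=-2.7019 |R|=1.7019  x_hi=-0.2512 |R|=0.7488
  mid=-1.47654 |R|=0.47654 →hi
  mid=-2.08923 |R|=1.08923 →lo
  mid=-1.78289 |R|=0.78289 →hi
  mid=-1.93606 |R|=0.93606 →hi
  mid=-2.01264 |R|=1.01264 →lo
  mid=-1.97435 |R|=0.97435 →hi
  mid=-1.99350 |R|=0.99350 →hi
  mid=-2.00307 |R|=1.00307 →lo
  mid=-1.99828 |R|=0.99828 →hi
  ...
  [-2.00008,-1.99993] ⇒ x*=-2.0000
Stable set (-2.0000, 0).

(-2.0000,0); λ=-2 ⇒ h* = 1.0000.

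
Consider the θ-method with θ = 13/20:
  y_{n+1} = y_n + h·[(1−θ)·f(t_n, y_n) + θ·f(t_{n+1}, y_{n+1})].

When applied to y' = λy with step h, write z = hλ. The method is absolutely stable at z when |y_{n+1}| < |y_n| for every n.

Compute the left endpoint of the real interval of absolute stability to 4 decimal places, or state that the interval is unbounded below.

unbounded; (−∞, 0).

Test eqn y'=λy, z=hλ:
  y_{n+1} = y_n + z·[7/20·y_n + 13/20·y_{n+1}] ⇒ (1 − 13/20z)y_{n+1} = (1 + 7/20z)y_n
  R(z) = (1 + 7/20z)/(1 − 13/20z).

Find x<0 with |R(x)|<1.
x=-0.98: |R|=0.4013
x=-2: |R|=0.1304
x=-10: |R|=0.3333
x=-100: |R|=0.5152
θ=13/20≥1/2 ⇒ |1+7/20x|<|1−13/20x| ∀x<0 ⇒ interval (−∞,0).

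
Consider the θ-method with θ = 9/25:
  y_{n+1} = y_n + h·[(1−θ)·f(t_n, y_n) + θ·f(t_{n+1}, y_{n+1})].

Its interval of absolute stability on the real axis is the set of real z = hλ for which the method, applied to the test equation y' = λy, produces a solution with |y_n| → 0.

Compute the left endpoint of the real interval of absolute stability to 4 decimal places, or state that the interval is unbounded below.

z* = -7.1429.

Test eqn y'=λy, z=hλ:
  y_{n+1} = y_n + z·[16/25·y_n + 9/25·y_{n+1}] ⇒ (1 − 9/25z)y_{n+1} = (1 + 16/25z)y_n
  Hence R(z) = (1 + 16/25z)/(1 − 9/25z).

Find x<0 with |R(x)|<1.
x=-1.52: |R|=0.0176
R=−1: 1+16/25x = −1+9/25x ⇒ -7/25x=2 ⇒ x=2/(-7/25)=-7.1429
Confirm numerically:
  x=-6.914: |R|=0.98163 <1
  x=-6.890: |R|=0.97966 <1
  x=-4.900: |R|=0.77279 <1
  x=-7.661: |R|=1.03861 >1
  x=-7.616: |R|=1.03541 >1
Stable set (-7.1429, 0).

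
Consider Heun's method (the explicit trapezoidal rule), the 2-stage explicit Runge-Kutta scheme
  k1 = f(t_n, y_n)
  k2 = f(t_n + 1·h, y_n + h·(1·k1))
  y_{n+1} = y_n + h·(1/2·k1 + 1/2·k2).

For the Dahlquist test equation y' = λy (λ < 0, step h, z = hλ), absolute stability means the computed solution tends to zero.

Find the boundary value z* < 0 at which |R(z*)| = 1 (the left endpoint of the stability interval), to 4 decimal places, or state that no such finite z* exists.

Set f=λy, z=hλ:
  order 2, 2-stage ⇒ R(z)=1+z+z^2/2
  (e.g. R(-0.5)=0.62500, |R|=0.62500)

Need |R(x)|<1, x<0.
x=-0.5: |R|=0.6250
|R(-2.38)|=1.4522 |R(-2.17)|=1.1845 |R(-1.66)|=0.7178
Bisect:
  x_lo=-2.4927 |R|=1.6141  x_hi=-0.0951 |R|=0.9094
  mid=-1.29390 |R|=0.54319 →hi
  mid=-1.89330 |R|=0.89899 →hi
  mid=-2.19300 |R|=1.21162 →lo
  mid=-2.04315 |R|=1.04408 →lo
  mid=-1.96822 |R|=0.96873 →hi
  mid=-2.00569 |R|=1.00570 →lo
  mid=-1.98696 |R|=0.98704 →hi
  mid=-1.99632 |R|=0.99633 →hi
  mid=-2.00100 |R|=1.00100 →lo
  mid=-1.99866 |R|=0.99866 →hi
  ...
  [-2.00013,-1.99998] ⇒ x*=-2.0000
So |R|<1 on (-2.0000, 0).

z* = -2.0000.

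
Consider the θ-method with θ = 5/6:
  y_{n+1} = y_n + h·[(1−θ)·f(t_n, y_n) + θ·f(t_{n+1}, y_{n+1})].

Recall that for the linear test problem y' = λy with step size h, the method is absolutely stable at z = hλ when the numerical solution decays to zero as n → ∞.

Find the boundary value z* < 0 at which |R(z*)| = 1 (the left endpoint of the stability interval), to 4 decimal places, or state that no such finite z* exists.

(−∞, 0) — no finite endpoint.

With y'=λy (z=hλ):
  y_{n+1} = y_n + z·[1/6·y_n + 5/6·y_{n+1}] ⇒ (1 − 5/6z)y_{n+1} = (1 + 1/6z)y_n
  ⇒ R(z) = (1 + 1/6z)/(1 − 5/6z).

Need |R(x)|<1, x<0.
x=-0.59: |R|=0.6045
x=-2: |R|=0.2500
x=-10: |R|=0.0714
x=-100: |R|=0.1858
θ=5/6≥1/2 ⇒ |1+1/6x|<|1−5/6x| ∀x<0 ⇒ unbounded interval.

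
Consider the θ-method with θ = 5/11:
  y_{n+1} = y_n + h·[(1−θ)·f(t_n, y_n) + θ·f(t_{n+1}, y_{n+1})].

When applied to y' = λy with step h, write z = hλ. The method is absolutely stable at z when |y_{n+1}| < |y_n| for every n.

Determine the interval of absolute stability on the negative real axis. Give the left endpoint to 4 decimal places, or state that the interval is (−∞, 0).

Set f=λy, z=hλ:
  y_{n+1} = y_n + z·[6/11·y_n + 5/11·y_{n+1}] ⇒ (1 − 5/11z)y_{n+1} = (1 + 6/11z)y_n
  so R(z) = (1 + 6/11z)/(1 − 5/11z).

Find x<0 with |R(x)|<1.
x=-1.76: |R|=0.0222
R=−1: 1+6/11x = −1+5/11x ⇒ -1/11x=2 ⇒ x=2/(-1/11)=-22.0000
Confirm numerically:
  x=-21.162: |R|=0.99283 <1
  x=-20.766: |R|=0.98925 <1
  x=-10.643: |R|=0.82314 <1
  x=-10.365: |R|=0.81480 <1
  x=-22.187: |R|=1.00153 >1
  x=-22.103: |R|=1.00085 >1
  x=-22.043: |R|=1.00035 >1
Interval (-22.0000, 0).

z∈(-22.0000,0).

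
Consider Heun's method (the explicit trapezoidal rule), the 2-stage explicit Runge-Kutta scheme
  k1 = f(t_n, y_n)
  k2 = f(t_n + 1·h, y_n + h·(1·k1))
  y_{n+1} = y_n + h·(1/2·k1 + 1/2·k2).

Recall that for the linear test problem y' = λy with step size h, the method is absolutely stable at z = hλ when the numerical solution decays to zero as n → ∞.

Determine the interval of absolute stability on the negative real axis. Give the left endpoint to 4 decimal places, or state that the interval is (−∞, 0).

Set f=λy, z=hλ:
  order 2, 2-stage ⇒ R(z)=1+z+z^2/2
  (e.g. R(-1.57)=0.66245, |R|=0.66245)

Need |R(x)|<1, x<0.
x=-1.57: |R|=0.6624
|R(-2.18)|=1.1962 |R(-1.71)|=0.7520 |R(-1.32)|=0.5512
Bisect:
  x_lo=-2.4397 |R|=1.5363  x_hi=-0.0917 |R|=0.9125
  mid=-1.26565 |R|=0.53529 →hi
  mid=-1.85265 |R|=0.86351 →hi
  mid=-2.14615 |R|=1.15684 →lo
  mid=-1.99940 |R|=0.99940 →hi
  mid=-2.07278 |R|=1.07543 →lo
  mid=-2.03609 |R|=1.03674 →lo
  mid=-2.01775 |R|=1.01791 →lo
  mid=-2.00858 |R|=1.00861 →lo
  mid=-2.00399 |R|=1.00400 →lo
  ...
  [-2.00012,-1.99998] ⇒ x*=-2.0000
Stable set (-2.0000, 0).

z∈(-2.0000,0).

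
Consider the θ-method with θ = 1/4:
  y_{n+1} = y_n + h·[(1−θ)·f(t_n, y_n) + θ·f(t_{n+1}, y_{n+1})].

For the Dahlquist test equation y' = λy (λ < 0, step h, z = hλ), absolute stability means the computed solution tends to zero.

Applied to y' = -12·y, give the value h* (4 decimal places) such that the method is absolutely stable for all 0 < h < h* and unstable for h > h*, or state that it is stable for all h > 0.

Test eqn y'=λy, z=hλ:
  y_{n+1} = y_n + z·[3/4·y_n + 1/4·y_{n+1}] ⇒ (1 − 1/4z)y_{n+1} = (1 + 3/4z)y_n
  Hence R(z) = (1 + 3/4z)/(1 − 1/4z).

Boundary: |R(x)|=1, x<0.
x=-0.87: |R|=0.2854
R=−1: 1+3/4x = −1+1/4x ⇒ -1/2x=2 ⇒ x=2/(-1/2)=-4.0000
Confirm numerically:
  x=-2.457: |R|=0.52207 <1
  x=-2.372: |R|=0.48901 <1
  x=-1.748: |R|=0.21642 <1
  x=-4.435: |R|=1.10314 >1
  x=-4.085: |R|=1.02103 >1
Interval (-4.0000, 0).

(-4.0000,0); λ=-12 ⇒ h* = (4)/12 = 0.3333.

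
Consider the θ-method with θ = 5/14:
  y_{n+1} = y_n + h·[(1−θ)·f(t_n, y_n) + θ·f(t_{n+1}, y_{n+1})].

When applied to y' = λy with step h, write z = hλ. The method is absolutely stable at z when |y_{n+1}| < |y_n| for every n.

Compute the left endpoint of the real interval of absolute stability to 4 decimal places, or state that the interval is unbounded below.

left endpoint -7.0000.

Set f=λy, z=hλ:
  y_{n+1} = y_n + z·[9/14·y_n + 5/14·y_{n+1}] ⇒ (1 − 5/14z)y_{n+1} = (1 + 9/14z)y_n
  so R(z) = (1 + 9/14z)/(1 − 5/14z).

Solve |R(x)|<1 on ℝ⁻.
x=-1.11: |R|=0.2051
R=−1: 1+9/14x = −1+5/14x ⇒ -2/7x=2 ⇒ x=2/(-2/7)=-7.0000
Confirm numerically:
  x=-6.545: |R|=0.96105 <1
  x=-6.320: |R|=0.94035 <1
  x=-5.406: |R|=0.84460 <1
  x=-7.355: |R|=1.02797 >1
  x=-7.187: |R|=1.01498 >1
  x=-7.121: |R|=1.00976 >1
So |R|<1 on (-7.0000, 0).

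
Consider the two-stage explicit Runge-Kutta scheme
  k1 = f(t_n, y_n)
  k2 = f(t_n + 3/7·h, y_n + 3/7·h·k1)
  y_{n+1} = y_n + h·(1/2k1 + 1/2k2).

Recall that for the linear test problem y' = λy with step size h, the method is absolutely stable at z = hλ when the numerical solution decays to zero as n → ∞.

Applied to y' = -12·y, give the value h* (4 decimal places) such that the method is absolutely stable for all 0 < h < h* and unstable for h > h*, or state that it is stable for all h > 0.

(-4.6667,0); λ=-12 ⇒ h* = (14/3)/12 = 0.3889.

Test eqn y'=λy, z=hλ:
  k1=λy_n ⇒ h·k1=z·y_n;  k2=λ(1+3/7z)y_n ⇒ h·k2=z(1+3/7z)y_n
  y_{n+1}/y_n = 1 + 1/2z + 1/2z(1+3/7z) = 1 + z + 3/14z²
  R(z) = 1 + z + 3/14z².

Find x<0 with |R(x)|<1.
x=-1.28: |R|=0.0711
R=1: x+3/14x²=0 ⇒ x=−14/3=-4.6667; min R=1−1/(4·3/14)=-0.1667>−1
Confirm numerically:
  x=-4.430: |R|=0.77534 <1
  x=-3.946: |R|=0.39062 <1
  x=-3.684: |R|=0.22425 <1
  x=-2.781: |R|=0.12372 <1
  x=-5.087: |R|=1.45819 >1
  x=-4.768: |R|=1.10353 >1
  x=-4.725: |R|=1.05906 >1
Interval (-4.6667, 0).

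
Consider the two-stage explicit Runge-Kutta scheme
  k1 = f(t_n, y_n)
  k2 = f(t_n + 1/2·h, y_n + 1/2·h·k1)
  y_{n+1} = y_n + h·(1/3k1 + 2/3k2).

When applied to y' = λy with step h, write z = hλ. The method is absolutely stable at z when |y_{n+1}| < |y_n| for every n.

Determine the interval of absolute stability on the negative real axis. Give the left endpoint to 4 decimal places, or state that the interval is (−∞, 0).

With y'=λy (z=hλ):
  k1=λy_n ⇒ h·k1=z·y_n;  k2=λ(1+1/2z)y_n ⇒ h·k2=z(1+1/2z)y_n
  y_{n+1}/y_n = 1 + 1/3z + 2/3z(1+1/2z) = 1 + z + 1/3z²
  R(z) = 1 + z + 1/3z².

Need |R(x)|<1, x<0.
x=-0.57: |R|=0.5383
R=1: x+1/3x²=0 ⇒ x=−3=-3.0000; min R=1−1/(4·1/3)=0.2500>−1
Confirm numerically:
  x=-2.178: |R|=0.40323 <1
  x=-1.675: |R|=0.26021 <1
  x=-1.351: |R|=0.25740 <1
  x=-3.566: |R|=1.67279 >1
  x=-3.533: |R|=1.62770 >1
Stable set (-3.0000, 0).

(-3.0000, 0).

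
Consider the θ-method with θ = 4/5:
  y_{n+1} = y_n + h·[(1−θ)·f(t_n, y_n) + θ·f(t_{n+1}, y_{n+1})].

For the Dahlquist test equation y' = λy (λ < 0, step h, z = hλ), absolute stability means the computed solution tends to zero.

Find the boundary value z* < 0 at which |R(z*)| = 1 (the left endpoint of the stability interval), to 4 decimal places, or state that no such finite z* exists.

(−∞, 0) — no finite endpoint.

Test eqn y'=λy, z=hλ:
  y_{n+1} = y_n + z·[1/5·y_n + 4/5·y_{n+1}] ⇒ (1 − 4/5z)y_{n+1} = (1 + 1/5z)y_n
  Hence R(z) = (1 + 1/5z)/(1 − 4/5z).

Solve |R(x)|<1 on ℝ⁻.
x=-0.72: |R|=0.5431
x=-2: |R|=0.2308
x=-10: |R|=0.1111
x=-100: |R|=0.2346
θ=4/5≥1/2 ⇒ |1+1/5x|<|1−4/5x| ∀x<0 ⇒ interval (−∞,0).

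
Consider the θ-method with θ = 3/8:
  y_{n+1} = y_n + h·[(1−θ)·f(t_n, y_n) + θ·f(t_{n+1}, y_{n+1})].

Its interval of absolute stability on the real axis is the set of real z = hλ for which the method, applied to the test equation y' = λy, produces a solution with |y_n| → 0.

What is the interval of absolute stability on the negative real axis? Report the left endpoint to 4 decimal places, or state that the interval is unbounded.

Test eqn y'=λy, z=hλ:
  y_{n+1} = y_n + z·[5/8·y_n + 3/8·y_{n+1}] ⇒ (1 − 3/8z)y_{n+1} = (1 + 5/8z)y_n
  R(z) = (1 + 5/8z)/(1 − 3/8z).

Need |R(x)|<1, x<0.
x=-0.3: |R|=0.7303
R=−1: 1+5/8x = −1+3/8x ⇒ -1/4x=2 ⇒ x=2/(-1/4)=-8.0000
Confirm numerically:
  x=-7.585: |R|=0.97301 <1
  x=-5.336: |R|=0.77807 <1
  x=-5.298: |R|=0.77383 <1
  x=-8.455: |R|=1.02727 >1
  x=-8.257: |R|=1.01568 >1
  x=-8.103: |R|=1.00638 >1
So |R|<1 on (-8.0000, 0).

z∈(-8.0000,0).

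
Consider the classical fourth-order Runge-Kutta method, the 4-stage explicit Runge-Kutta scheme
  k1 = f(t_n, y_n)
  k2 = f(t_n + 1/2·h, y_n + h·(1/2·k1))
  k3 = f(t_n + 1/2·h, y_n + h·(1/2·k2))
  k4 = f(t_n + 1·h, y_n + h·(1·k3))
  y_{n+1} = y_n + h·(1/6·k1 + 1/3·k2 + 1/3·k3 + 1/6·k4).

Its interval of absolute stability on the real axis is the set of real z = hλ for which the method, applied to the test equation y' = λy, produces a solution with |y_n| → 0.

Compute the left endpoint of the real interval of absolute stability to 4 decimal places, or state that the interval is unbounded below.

On y'=λy, z=hλ:
  order 4, 4-stage ⇒ R(z)=1+z+z^2/2+z^3/6+z^4/24
  (e.g. R(-1.48)=0.27481, |R|=0.27481)

Find x<0 with |R(x)|<1.
x=-1.48: |R|=0.2748
|R(-2.96)|=1.2970 |R(-2.35)|=0.5190 |R(-0.88)|=0.4186
Bisect:
  x_lo=-3.1716 |R|=1.7568  x_hi=-0.1662 |R|=0.8469
  mid=-1.66891 |R|=0.27223 →hi
  mid=-2.42027 |R|=0.57541 →hi
  mid=-2.79594 |R|=1.01618 →lo
  mid=-2.60810 |R|=0.76411 →hi
  mid=-2.70202 |R|=0.88154 →hi
  mid=-2.74898 |R|=0.94662 →hi
  mid=-2.77246 |R|=0.98083 →hi
  mid=-2.78420 |R|=0.99836 →hi
  ...
  [-2.78530,-2.78512] ⇒ x*=-2.7853
Stable set (-2.7853, 0).

z* = -2.7853.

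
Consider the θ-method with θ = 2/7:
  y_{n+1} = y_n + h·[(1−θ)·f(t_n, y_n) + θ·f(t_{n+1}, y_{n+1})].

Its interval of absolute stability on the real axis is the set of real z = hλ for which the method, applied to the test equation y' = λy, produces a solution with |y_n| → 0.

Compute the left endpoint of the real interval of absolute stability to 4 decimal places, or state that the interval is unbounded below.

Set f=λy, z=hλ:
  y_{n+1} = y_n + z·[5/7·y_n + 2/7·y_{n+1}] ⇒ (1 − 2/7z)y_{n+1} = (1 + 5/7z)y_n
  R(z) = (1 + 5/7z)/(1 − 2/7z).

Need |R(x)|<1, x<0.
x=-0.95: |R|=0.2528
R=−1: 1+5/7x = −1+2/7x ⇒ -3/7x=2 ⇒ x=2/(-3/7)=-4.6667
Confirm numerically:
  x=-4.531: |R|=0.97466 <1
  x=-4.083: |R|=0.88454 <1
  x=-3.624: |R|=0.78046 <1
  x=-1.921: |R|=0.24027 <1
  x=-5.012: |R|=1.06086 >1
  x=-4.943: |R|=1.04909 >1
  x=-4.881: |R|=1.03836 >1
Stable set (-4.6667, 0).

z* = -4.6667.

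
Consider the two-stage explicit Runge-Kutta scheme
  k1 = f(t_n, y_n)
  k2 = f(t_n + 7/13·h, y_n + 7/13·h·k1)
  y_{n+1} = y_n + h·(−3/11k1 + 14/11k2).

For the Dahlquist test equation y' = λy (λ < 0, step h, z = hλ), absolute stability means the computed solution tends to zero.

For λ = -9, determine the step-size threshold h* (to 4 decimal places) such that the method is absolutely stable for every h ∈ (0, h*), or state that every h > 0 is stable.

Test eqn y'=λy, z=hλ:
  k1=λy_n ⇒ h·k1=z·y_n;  k2=λ(1+7/13z)y_n ⇒ h·k2=z(1+7/13z)y_n
  y_{n+1}/y_n = 1 − 3/11z + 14/11z(1+7/13z) = 1 + z + 98/143z²
  Hence R(z) = 1 + z + 98/143z².

Solve |R(x)|<1 on ℝ⁻.
x=-0.81: |R|=0.6396
R=1: x+98/143x²=0 ⇒ x=−143/98=-1.4592; min R=1−1/(4·98/143)=0.6352>−1
Confirm numerically:
  x=-0.802: |R|=0.63880 <1
  x=-0.786: |R|=0.63738 <1
  x=-0.696: |R|=0.63598 <1
  x=-0.691: |R|=0.63622 <1
  x=-1.796: |R|=1.41456 >1
  x=-1.535: |R|=1.07976 >1
So |R|<1 on (-1.4592, 0).

(-1.4592,0); λ=-9 ⇒ h* = (143/98)/9 = 0.1621.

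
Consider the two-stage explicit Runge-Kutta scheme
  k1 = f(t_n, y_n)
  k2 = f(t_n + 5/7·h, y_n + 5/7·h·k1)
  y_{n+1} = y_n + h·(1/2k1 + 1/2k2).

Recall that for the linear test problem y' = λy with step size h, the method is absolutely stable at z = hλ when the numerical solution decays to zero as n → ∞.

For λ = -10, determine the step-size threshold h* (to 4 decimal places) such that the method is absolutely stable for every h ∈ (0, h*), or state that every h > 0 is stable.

(-2.8000,0); λ=-10 ⇒ h* = (14/5)/10 = 0.2800.

On y'=λy, z=hλ:
  k1=λy_n ⇒ h·k1=z·y_n;  k2=λ(1+5/7z)y_n ⇒ h·k2=z(1+5/7z)y_n
  y_{n+1}/y_n = 1 + 1/2z + 1/2z(1+5/7z) = 1 + z + 5/14z²
  ⇒ R(z) = 1 + z + 5/14z².

Solve |R(x)|<1 on ℝ⁻.
x=-1.08: |R|=0.3366
R=1: x+5/14x²=0 ⇒ x=−14/5=-2.8000; min R=1−1/(4·5/14)=0.3000>−1
Confirm numerically:
  x=-2.597: |R|=0.81172 <1
  x=-1.910: |R|=0.39289 <1
  x=-1.747: |R|=0.34300 <1
  x=-1.745: |R|=0.34251 <1
  x=-3.340: |R|=1.64414 >1
  x=-3.097: |R|=1.32850 >1
Interval (-2.8000, 0).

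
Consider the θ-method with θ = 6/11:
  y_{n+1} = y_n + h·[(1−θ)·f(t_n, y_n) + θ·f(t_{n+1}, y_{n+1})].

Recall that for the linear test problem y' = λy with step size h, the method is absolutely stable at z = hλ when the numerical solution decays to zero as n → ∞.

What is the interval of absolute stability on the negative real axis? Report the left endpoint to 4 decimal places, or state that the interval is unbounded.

unbounded; (−∞, 0).

Test eqn y'=λy, z=hλ:
  y_{n+1} = y_n + z·[5/11·y_n + 6/11·y_{n+1}] ⇒ (1 − 6/11z)y_{n+1} = (1 + 5/11z)y_n
  ⇒ R(z) = (1 + 5/11z)/(1 − 6/11z).

Boundary: |R(x)|=1, x<0.
x=-0.99: |R|=0.3571
x=-2: |R|=0.0435
x=-10: |R|=0.5493
x=-100: |R|=0.8003
θ=6/11≥1/2 ⇒ |1+5/11x|<|1−6/11x| ∀x<0 ⇒ interval (−∞,0).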